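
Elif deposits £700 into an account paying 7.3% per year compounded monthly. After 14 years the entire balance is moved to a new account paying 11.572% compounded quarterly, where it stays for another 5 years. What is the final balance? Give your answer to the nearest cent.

Phase 1: 700·(1 + 0.073/12)^168 ≈ 1,939.1098.
Phase 2: 1,939.1098·(1 + 0.02893)^20 ≈ 3,430.1966.

£3,430.20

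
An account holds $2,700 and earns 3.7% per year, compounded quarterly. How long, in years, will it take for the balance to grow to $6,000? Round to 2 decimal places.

(1 + 0.00925)^(4t) = 6,000/2,700 = 2.2222.
4t·ln(1 + 0.00925) = ln(2.2222); 4t = 0.79851/0.00920748 ≈ 86.7238.
t ≈ 21.6809 years.

21.68 years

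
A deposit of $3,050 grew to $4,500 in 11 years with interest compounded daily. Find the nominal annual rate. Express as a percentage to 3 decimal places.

The 4015-period growth factor is 4,500/3,050 = 1.47541.
r/365 = 1.47541^(1/4015) − 1 ≈ 0.0000968754, so r ≈ 365·0.0000968754 = 3.53595%.

3.536%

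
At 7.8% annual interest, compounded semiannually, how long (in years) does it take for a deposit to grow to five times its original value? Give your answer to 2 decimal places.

(1 + 0.039)^(2t) = 5.
2t = ln 5 / ln(1 + 0.039) ≈ 1.6094/0.0382587 ≈ 42.0672.
t ≈ 21.0336.

21.03 years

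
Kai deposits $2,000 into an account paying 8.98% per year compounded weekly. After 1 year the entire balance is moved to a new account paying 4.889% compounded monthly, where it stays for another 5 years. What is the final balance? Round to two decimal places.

Phase 1: 2,000·(1 + 0.0898/52)^52 ≈ 2,187.7415.
Phase 2: 2,187.7415·(1 + 0.04889/12)^60 ≈ 2,792.1813.

$2,792.18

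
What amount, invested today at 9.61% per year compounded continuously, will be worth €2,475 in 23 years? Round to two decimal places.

P = A·e^(−rt) = 2,475·e^(−2.2103).
e^(−2.2103) ≈ 0.1096677433, so P ≈ 271.4277.

€271.43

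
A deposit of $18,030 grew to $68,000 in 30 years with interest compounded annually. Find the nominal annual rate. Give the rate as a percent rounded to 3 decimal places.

4.524%

The 30-period growth factor is 68,000/18,030 = 3.77149.
r = 3.77149^(1/30) − 1 ≈ 0.0452426, i.e. 4.52426%.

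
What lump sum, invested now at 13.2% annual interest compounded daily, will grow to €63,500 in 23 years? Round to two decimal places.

€3,051.36

Periodic rate = 13.2%/365 = 0.000361644; 8395 periods.
P = 63,500/(1 + 0.132/365)^8395 ≈ 63,500/20.810364523 ≈ 3,051.3641.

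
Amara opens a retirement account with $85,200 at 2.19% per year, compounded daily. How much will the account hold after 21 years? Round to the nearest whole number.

$134,948

Periodic rate = 2.19%/365 = 0.00006; periods = 365·21 = 7665.
A = 85,200·(1 + 0.00006)^7665 ≈ 85,200·1.58389373326 ≈ 134,947.7461.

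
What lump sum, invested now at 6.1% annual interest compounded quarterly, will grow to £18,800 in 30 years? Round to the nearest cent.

Growth factor = (1 + 0.01525)^120 ≈ 6.1483669509.
P = 18,800/6.1483669509 ≈ 3,057.7225.

£3,057.72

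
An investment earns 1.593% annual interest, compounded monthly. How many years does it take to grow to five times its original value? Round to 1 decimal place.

(1 + 0.0013275)^(12t) = 5.
12t = ln 5 / ln(1 + 0.0013275) ≈ 1.6094/0.00132662 ≈ 1213.1871.
t ≈ 101.0989.

101.1 years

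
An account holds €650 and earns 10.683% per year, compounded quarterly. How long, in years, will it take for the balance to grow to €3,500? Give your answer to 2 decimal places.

We need (1 + 0.0267075)^(4t) = 5.3846, so 4t = ln 5.3846 / ln 1.026708 ≈ 63.8745.
t ≈ 63.8745/4 = 15.9686 years.

15.97 years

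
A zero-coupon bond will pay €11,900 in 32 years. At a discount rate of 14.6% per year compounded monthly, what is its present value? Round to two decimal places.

€114.49

Growth factor = (1 + 0.146/12)^384 ≈ 103.93930385.
P = 11,900/103.93930385 ≈ 114.4899.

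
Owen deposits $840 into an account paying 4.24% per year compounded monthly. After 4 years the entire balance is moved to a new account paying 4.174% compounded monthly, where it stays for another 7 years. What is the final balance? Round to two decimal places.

$1,331.92

Phase 1: 840·(1 + 0.0424/12)^48 ≈ 994.9604.
Phase 2: 994.9604·(1 + 0.04174/12)^84 ≈ 1,331.9189.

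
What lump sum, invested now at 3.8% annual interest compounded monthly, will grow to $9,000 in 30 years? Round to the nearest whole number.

$2,884

Growth factor = (1 + 0.038/12)^360 ≈ 3.121141504.
P = 9,000/3.121141504 ≈ 2,883.5604.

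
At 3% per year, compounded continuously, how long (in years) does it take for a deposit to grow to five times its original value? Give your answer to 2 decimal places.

53.65 years

e^(0.03t) = 5, so 0.03t = ln 5 ≈ 1.6094.
t ≈ 1.6094/0.03 ≈ 53.6479.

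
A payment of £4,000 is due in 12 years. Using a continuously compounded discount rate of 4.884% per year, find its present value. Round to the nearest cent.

P = A·e^(−rt) = 4,000·e^(−0.58608).
e^(−0.58608) ≈ 0.5565045123, so P ≈ 2,226.0180.

£2,226.02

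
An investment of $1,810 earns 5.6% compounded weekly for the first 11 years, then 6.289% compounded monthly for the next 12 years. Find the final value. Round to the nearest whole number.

$7,111

After 11 years at 5.6%: 1,810 × 1.850893593 ≈ 3,350.1174.
Then 12 years at 6.289%: 3,350.1174 × 2.122743395 ≈ 7,111.4396.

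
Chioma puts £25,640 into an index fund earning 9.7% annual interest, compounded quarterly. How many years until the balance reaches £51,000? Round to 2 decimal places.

7.18 years

We need (1 + 0.02425)^(4t) = 1.9891, so 4t = ln 1.9891 / ln 1.02425 ≈ 28.7001.
t ≈ 28.7001/4 = 7.1750 years.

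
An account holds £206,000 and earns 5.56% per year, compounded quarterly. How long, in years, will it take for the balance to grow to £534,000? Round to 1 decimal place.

17.3 years

We need (1 + 0.0139)^(4t) = 2.5922, so 4t = ln 2.5922 / ln 1.0139 ≈ 69.0018.
t ≈ 69.0018/4 = 17.2504 years.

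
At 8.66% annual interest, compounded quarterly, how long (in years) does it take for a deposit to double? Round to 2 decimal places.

8.09 years

(1 + 0.02165)^(4t) = 2.
4t = ln 2 / ln(1 + 0.02165) ≈ 0.69315/0.021419 ≈ 32.3614.
t ≈ 8.0903.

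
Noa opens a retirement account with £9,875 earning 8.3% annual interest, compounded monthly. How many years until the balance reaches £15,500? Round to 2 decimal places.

We need (1 + 0.00691667)^(12t) = 1.5696, so 12t = ln 1.5696 / ln 1.006917 ≈ 65.4059.
t ≈ 65.4059/12 = 5.4505 years.

5.45 years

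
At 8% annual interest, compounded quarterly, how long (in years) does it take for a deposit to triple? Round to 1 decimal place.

(1 + 0.02)^(4t) = 3.
4t = ln 3 / ln(1 + 0.02) ≈ 1.0986/0.0198026 ≈ 55.4781.
t ≈ 13.8695.

13.9 years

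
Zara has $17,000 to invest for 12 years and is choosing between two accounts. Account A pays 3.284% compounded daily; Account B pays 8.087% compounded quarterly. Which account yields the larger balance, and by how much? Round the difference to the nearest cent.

Account B, by $19,221.73

Account A growth factor: (1 + 0.03284/365)^4380 ≈ 1.482992896; balance ≈ 25,210.8792.
Account B growth factor: (1 + 0.0202175)^48 ≈ 2.6136829359; balance ≈ 44,432.6099.
Account B is larger by 19,221.7307.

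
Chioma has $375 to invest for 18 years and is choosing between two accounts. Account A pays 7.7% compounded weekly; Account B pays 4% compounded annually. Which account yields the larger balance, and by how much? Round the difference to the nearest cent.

Account A, by $738.34

A: (1 + 0.077/52)^936 ≈ 3.994725392, so 375 × 3.994725392 ≈ 1,498.0220.
B: (1 + 0.04)^18 ≈ 2.02581652, so 375 × 2.02581652 ≈ 759.6812.
Difference ≈ 738.3408 in favor of A.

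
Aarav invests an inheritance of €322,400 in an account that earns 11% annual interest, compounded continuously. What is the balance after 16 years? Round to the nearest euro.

A = P·e^(rt) = 322,400·e^(0.11·16) = 322,400·e^1.76.
e^1.76 ≈ 5.812437394403, so A ≈ 1,873,929.8160.

€1,873,930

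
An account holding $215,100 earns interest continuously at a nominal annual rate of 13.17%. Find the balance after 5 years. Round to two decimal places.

$415,550.04

A = P·e^(rt) = 215,100·e^(0.1317·5) = 215,100·e^0.6585.
e^0.6585 ≈ 1.93189232145, so A ≈ 415,550.0383.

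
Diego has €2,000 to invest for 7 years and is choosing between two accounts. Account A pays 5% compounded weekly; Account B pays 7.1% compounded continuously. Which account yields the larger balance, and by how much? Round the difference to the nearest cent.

A: (1 + 0.05/52)^364 ≈ 1.418828936, so 2,000 × 1.418828936 ≈ 2,837.6579.
B: e^(0.071·7) = e^0.497 ≈ 1.643782519, so 2,000 × 1.643782519 ≈ 3,287.5650.
Difference ≈ 449.9072 in favor of B.

Account B, by €449.91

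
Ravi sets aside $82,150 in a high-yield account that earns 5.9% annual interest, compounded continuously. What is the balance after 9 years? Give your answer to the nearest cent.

$139,706.93

A = P·e^(rt) = 82,150·e^(0.059·9) = 82,150·e^0.531.
e^0.531 ≈ 1.70063209068, so A ≈ 139,706.9262.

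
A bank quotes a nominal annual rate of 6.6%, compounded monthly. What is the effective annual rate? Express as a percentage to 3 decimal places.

6.803%

One year is 12 periods at 0.0055 each: (1 + 0.0055)^12 ≈ 1.068034.
EAR = 1.068034 − 1 ≈ 6.80336%.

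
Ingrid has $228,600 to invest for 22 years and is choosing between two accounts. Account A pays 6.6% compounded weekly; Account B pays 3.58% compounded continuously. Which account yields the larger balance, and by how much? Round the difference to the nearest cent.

Account A, by $473,111.39

A: (1 + 0.066/52)^1144 ≈ 4.26771825292, so 228,600 × 4.26771825292 ≈ 975,600.3926.
B: e^(0.0358·22) = e^0.7876 ≈ 2.19811461554, so 228,600 × 2.19811461554 ≈ 502,489.0011.
Difference ≈ 473,111.3915 in favor of A.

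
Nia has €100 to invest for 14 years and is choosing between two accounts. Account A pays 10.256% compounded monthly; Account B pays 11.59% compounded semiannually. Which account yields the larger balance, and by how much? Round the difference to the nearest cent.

Account A growth factor: (1 + 0.10256/12)^168 ≈ 4.17760834; balance ≈ 417.7608.
Account B growth factor: (1 + 0.05795)^28 ≈ 4.84199126; balance ≈ 484.1991.
Account B is larger by 66.4383.

Account B, by €66.44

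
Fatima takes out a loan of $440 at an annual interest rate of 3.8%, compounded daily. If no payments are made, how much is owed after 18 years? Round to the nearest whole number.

$872

Growth factor = (1 + 0.038/365)^6570 ≈ 1.9817185.
A ≈ 440 × 1.9817185 ≈ 871.9561.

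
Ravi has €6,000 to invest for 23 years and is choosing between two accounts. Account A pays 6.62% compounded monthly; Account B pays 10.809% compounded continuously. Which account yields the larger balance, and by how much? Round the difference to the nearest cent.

Account B, by €44,693.89

A: (1 + 0.0662/12)^276 ≈ 4.5649864423, so 6,000 × 4.5649864423 ≈ 27,389.9187.
B: e^(0.10809·23) = e^2.48607 ≈ 12.013968326, so 6,000 × 12.013968326 ≈ 72,083.8100.
Difference ≈ 44,693.8913 in favor of B.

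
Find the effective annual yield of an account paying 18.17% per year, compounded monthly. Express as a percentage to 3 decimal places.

EAR = (1 + 18.17%/12)^12 − 1 = (1 + 0.0151417)^12 − 1.
(1 + 0.0151417)^12 ≈ 1.197622, so EAR ≈ 19.76222%.

19.762%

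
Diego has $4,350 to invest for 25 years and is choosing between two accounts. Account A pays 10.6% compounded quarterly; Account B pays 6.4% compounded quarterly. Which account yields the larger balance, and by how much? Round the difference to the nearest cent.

Account A, by $38,207.34

Account A growth factor: (1 + 0.0265)^100 ≈ 13.673993549; balance ≈ 59,481.8719.
Account B growth factor: (1 + 0.016)^100 ≈ 4.8906974231; balance ≈ 21,274.5338.
Account A is larger by 38,207.3381.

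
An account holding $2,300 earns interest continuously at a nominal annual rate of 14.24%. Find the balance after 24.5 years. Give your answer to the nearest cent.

$75,317.24

A = P·e^(rt) = 2,300·e^(0.1424·24.5) = 2,300·e^3.4888.
e^3.4888 ≈ 32.746628165, so A ≈ 75,317.2448.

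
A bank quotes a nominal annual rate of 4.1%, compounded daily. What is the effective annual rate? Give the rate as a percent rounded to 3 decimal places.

One year is 365 periods at 0.000112329 each: (1 + 0.000112329)^365 ≈ 1.04185.
EAR = 1.04185 − 1 ≈ 4.18497%.

4.185%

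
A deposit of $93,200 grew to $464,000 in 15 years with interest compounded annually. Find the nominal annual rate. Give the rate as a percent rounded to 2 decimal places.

The 15-period growth factor is 464,000/93,200 = 4.97854.
r = 4.97854^(1/15) − 1 ≈ 0.112944, i.e. 11.29444%.

11.29%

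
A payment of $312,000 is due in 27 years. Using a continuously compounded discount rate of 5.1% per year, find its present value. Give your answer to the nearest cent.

$78,728.34

P = A·e^(−rt) = 312,000·e^(−1.377).
e^(−1.377) ≈ 0.252334421955, so P ≈ 78,728.3397.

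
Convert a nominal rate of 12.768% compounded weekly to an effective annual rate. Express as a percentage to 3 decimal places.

One year is 52 periods at 0.00245538 each: (1 + 0.00245538)^52 ≈ 1.136012.
EAR = 1.136012 − 1 ≈ 13.60116%.

13.601%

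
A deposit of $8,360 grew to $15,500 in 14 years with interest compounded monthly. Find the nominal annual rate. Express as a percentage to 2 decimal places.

4.42%

The 168-period growth factor is 15,500/8,360 = 1.85407.
r/12 = 1.85407^(1/168) − 1 ≈ 0.00368165, so r ≈ 12·0.00368165 = 4.41798%.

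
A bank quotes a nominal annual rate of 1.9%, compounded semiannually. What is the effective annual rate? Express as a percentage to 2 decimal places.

1.91%

One year is 2 periods at 0.0095 each: (1 + 0.0095)^2 ≈ 1.01909.
EAR = 1.01909 − 1 ≈ 1.90903%.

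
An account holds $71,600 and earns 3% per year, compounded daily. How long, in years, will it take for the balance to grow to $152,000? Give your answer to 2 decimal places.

(1 + 0.0000821918)^(365t) = 152,000/71,600 = 2.1229.
365t·ln(1 + 0.0000821918) = ln(2.1229); 365t = 0.75279/8.21884e-05 ≈ 9159.2660.
t ≈ 25.0939 years.

25.09 years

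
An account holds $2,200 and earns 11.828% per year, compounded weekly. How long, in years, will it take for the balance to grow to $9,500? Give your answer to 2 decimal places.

We need (1 + 0.00227462)^(52t) = 4.3182, so 52t = ln 4.3182 / ln 1.002275 ≈ 643.8440.
t ≈ 643.8440/52 = 12.3816 years.

12.38 years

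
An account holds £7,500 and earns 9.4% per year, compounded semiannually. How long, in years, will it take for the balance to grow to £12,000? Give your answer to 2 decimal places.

5.12 years

We need (1 + 0.047)^(2t) = 1.6, so 2t = ln 1.6 / ln 1.047 ≈ 10.2333.
t ≈ 10.2333/2 = 5.1166 years.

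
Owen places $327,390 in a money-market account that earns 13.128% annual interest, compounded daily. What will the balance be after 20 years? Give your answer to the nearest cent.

$4,520,057.79

Growth factor = (1 + 0.13128/365)^7300 ≈ 13.806340412.
A ≈ 327,390 × 13.806340412 ≈ 4,520,057.7875.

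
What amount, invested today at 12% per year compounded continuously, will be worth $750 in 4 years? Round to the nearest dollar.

P = A·e^(−rt) = 750·e^(−0.48).
e^(−0.48) ≈ 0.618783392, so P ≈ 464.0875.

$464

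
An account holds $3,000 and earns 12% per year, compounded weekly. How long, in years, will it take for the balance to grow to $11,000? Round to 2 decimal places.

10.84 years

(1 + 0.00230769)^(52t) = 11,000/3,000 = 3.6667.
52t·ln(1 + 0.00230769) = ln(3.6667); 52t = 1.2993/0.00230503 ≈ 563.6720.
t ≈ 10.8398 years.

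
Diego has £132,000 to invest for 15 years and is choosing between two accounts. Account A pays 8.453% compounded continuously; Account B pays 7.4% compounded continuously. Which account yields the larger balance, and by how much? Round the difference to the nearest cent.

A: e^(0.08453·15) = e^1.26795 ≈ 3.55356029173, so 132,000 × 3.55356029173 ≈ 469,069.9585.
B: e^(0.074·15) = e^1.11 ≈ 3.03435839444, so 132,000 × 3.03435839444 ≈ 400,535.3081.
Difference ≈ 68,534.6504 in favor of A.

Account A, by £68,534.65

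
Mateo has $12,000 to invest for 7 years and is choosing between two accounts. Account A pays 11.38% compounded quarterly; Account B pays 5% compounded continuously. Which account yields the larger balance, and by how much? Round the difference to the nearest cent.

Account A growth factor: (1 + 0.02845)^28 ≈ 2.1934569261; balance ≈ 26,321.4831.
Account B growth factor: e^(0.05·7) = e^0.35 ≈ 1.4190675486; balance ≈ 17,028.8106.
Account A is larger by 9,292.6725.

Account A, by $9,292.67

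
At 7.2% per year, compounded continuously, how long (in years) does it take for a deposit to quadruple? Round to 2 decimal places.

19.25 years

e^(0.072t) = 4, so 0.072t = ln 4 ≈ 1.3863.
t ≈ 1.3863/0.072 ≈ 19.2541.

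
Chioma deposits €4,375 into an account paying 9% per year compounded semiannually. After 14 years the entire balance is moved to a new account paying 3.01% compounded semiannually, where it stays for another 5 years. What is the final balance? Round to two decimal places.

Phase 1: 4,375·(1 + 0.045)^28 ≈ 15,004.9375.
Phase 2: 15,004.9375·(1 + 0.01505)^10 ≈ 17,422.4227.

€17,422.42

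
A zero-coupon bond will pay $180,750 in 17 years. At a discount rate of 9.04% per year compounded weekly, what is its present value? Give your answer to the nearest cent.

$38,925.48

Periodic rate = 9.04%/52 = 0.00173846; 884 periods.
P = 180,750/(1 + 0.0904/52)^884 ≈ 180,750/4.64348755591 ≈ 38,925.4839.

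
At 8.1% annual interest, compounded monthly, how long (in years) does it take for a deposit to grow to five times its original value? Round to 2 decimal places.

(1 + 0.00675)^(12t) = 5.
12t = ln 5 / ln(1 + 0.00675) ≈ 1.6094/0.00672732 ≈ 239.2391.
t ≈ 19.9366.

19.94 years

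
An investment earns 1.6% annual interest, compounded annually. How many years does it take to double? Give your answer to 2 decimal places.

43.67 years

(1 + 0.016)^t = 2.
t = ln 2 / ln(1 + 0.016) ≈ 0.69315/0.0158733 ≈ 43.6674.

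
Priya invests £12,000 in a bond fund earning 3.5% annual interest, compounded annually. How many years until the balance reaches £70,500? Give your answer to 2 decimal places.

51.47 years

We need (1 + 0.035)^t = 5.875, so t = ln 5.875 / ln 1.035 ≈ 51.4719.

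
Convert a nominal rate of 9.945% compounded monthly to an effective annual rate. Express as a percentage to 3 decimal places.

10.411%

EAR = (1 + 9.945%/12)^12 − 1 = (1 + 0.0082875)^12 − 1.
(1 + 0.0082875)^12 ≈ 1.104111, so EAR ≈ 10.41106%.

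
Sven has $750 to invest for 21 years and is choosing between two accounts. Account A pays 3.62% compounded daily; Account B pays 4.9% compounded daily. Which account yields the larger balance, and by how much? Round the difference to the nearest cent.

Account B, by $494.59

Account A growth factor: (1 + 0.0362/365)^7665 ≈ 2.138623301; balance ≈ 1,603.9675.
Account B growth factor: (1 + 0.049/365)^7665 ≈ 2.798072917; balance ≈ 2,098.5547.
Account B is larger by 494.5872.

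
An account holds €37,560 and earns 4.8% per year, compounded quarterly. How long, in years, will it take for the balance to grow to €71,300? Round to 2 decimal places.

We need (1 + 0.012)^(4t) = 1.8983, so 4t = ln 1.8983 / ln 1.012 ≈ 53.7329.
t ≈ 53.7329/4 = 13.4332 years.

13.43 years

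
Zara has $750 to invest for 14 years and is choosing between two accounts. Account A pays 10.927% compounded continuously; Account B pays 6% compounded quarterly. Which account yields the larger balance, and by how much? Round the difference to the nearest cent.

Account A, by $1,736.40

Account A growth factor: e^(0.10927·14) = e^1.52978 ≈ 4.617160935; balance ≈ 3,462.8707.
Account B growth factor: (1 + 0.015)^56 ≈ 2.301963144; balance ≈ 1,726.4724.
Account A is larger by 1,736.3983.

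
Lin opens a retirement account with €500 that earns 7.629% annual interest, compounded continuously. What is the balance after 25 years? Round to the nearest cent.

€3,367.27

A = P·e^(rt) = 500·e^(0.07629·25) = 500·e^1.90725.
e^1.90725 ≈ 6.734543316, so A ≈ 3,367.2717.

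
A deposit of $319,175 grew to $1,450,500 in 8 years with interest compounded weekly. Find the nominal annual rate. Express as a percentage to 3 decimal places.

18.959%

(1 + r/52)^416 = 1,450,500/319,175 = 4.54453.
1 + r/52 = 4.54453^(1/416) ≈ 1.003646, so r/52 ≈ 0.00364587.
r ≈ 52·0.00364587 = 18.95853%.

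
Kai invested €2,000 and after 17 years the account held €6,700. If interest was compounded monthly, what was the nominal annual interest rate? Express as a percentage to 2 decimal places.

7.13%

The 204-period growth factor is 6,700/2,000 = 3.35.
r/12 = 3.35^(1/204) − 1 ≈ 0.00594387, so r ≈ 12·0.00594387 = 7.13265%.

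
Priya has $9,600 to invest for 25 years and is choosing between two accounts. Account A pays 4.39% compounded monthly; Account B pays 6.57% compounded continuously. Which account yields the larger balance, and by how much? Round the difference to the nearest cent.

Account B, by $20,903.08

Account A growth factor: (1 + 0.0439/12)^300 ≈ 2.9906697898; balance ≈ 28,710.4300.
Account B growth factor: e^(0.0657·25) = e^1.6425 ≈ 5.1680735594; balance ≈ 49,613.5062.
Account B is larger by 20,903.0762.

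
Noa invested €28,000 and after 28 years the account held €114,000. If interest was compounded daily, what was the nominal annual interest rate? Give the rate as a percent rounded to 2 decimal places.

The 10220-period growth factor is 114,000/28,000 = 4.07143.
r/365 = 4.07143^(1/10220) − 1 ≈ 0.000137387, so r ≈ 365·0.000137387 = 5.01461%.

5.01%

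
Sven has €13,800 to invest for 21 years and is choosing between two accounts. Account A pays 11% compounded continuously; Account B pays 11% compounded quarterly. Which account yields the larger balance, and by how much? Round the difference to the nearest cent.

Account A, by €4,269.59

Account A growth factor: e^(0.11·21) = e^2.31 ≈ 10.074424655; balance ≈ 139,027.0602.
Account B growth factor: (1 + 0.0275)^84 ≈ 9.76503414128; balance ≈ 134,757.4711.
Account A is larger by 4,269.5891.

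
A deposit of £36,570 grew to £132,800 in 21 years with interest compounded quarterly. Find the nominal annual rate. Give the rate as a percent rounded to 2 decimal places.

6.19%

The 84-period growth factor is 132,800/36,570 = 3.63139.
r/4 = 3.63139^(1/84) − 1 ≈ 0.015471, so r ≈ 4·0.015471 = 6.18841%.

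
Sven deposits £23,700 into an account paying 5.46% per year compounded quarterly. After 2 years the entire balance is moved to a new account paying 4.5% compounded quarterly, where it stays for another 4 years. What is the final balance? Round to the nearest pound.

£31,593

Phase 1: 23,700·(1 + 0.01365)^8 ≈ 26,415.1173.
Phase 2: 26,415.1173·(1 + 0.01125)^16 ≈ 31,592.8713.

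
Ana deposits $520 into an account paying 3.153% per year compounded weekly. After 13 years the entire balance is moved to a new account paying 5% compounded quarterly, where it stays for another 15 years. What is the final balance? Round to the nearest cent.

$1,650.69

Phase 1: 520·(1 + 0.03153/52)^676 ≈ 783.3617.
Phase 2: 783.3617·(1 + 0.0125)^60 ≈ 1,650.6853.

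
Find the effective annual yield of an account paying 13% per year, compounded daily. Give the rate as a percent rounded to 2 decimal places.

EAR = (1 + 13%/365)^365 − 1 = (1 + 0.000356164)^365 − 1.
(1 + 0.000356164)^365 ≈ 1.138802, so EAR ≈ 13.88020%.

13.88%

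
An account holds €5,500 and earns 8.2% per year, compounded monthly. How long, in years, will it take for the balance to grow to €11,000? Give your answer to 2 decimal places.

8.48 years

(1 + 0.00683333)^(12t) = 11,000/5,500 = 2.
12t·ln(1 + 0.00683333) = ln(2); 12t = 0.69315/0.00681009 ≈ 101.7824.
t ≈ 8.4819 years.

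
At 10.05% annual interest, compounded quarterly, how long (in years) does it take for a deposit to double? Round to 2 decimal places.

6.98 years

(1 + 0.025125)^(4t) = 2.
4t = ln 2 / ln(1 + 0.025125) ≈ 0.69315/0.0248146 ≈ 27.9331.
t ≈ 6.9833.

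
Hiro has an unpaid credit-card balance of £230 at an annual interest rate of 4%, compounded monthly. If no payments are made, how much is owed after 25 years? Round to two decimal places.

Growth factor = (1 + 0.04/12)^300 ≈ 2.71376516.
A ≈ 230 × 2.71376516 ≈ 624.1660.

£624.17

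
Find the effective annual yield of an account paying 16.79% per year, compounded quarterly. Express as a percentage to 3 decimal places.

17.877%

One year is 4 periods at 0.041975 each: (1 + 0.041975)^4 ≈ 1.17877.
EAR = 1.17877 − 1 ≈ 17.87703%.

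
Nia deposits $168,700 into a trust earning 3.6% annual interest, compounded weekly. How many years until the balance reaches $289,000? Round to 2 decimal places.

(1 + 0.000692308)^(52t) = 289,000/168,700 = 1.7131.
52t·ln(1 + 0.000692308) = ln(1.7131); 52t = 0.5383/0.000692068 ≈ 777.8204.
t ≈ 14.9581 years.

14.96 years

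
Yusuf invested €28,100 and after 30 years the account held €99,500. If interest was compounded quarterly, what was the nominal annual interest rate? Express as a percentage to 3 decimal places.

4.237%

The 120-period growth factor is 99,500/28,100 = 3.54093.
r/4 = 3.54093^(1/120) − 1 ≈ 0.0105923, so r ≈ 4·0.0105923 = 4.23691%.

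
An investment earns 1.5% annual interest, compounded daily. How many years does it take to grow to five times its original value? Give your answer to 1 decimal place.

(1 + 0.0000410959)^(365t) = 5.
365t = ln 5 / ln(1 + 0.0000410959) ≈ 1.6094/4.1095e-05 ≈ 39163.7939.
t ≈ 107.2981.

107.3 years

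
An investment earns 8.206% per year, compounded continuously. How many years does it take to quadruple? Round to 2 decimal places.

16.89 years

e^(0.08206t) = 4, so 0.08206t = ln 4 ≈ 1.3863.
t ≈ 1.3863/0.08206 ≈ 16.8937.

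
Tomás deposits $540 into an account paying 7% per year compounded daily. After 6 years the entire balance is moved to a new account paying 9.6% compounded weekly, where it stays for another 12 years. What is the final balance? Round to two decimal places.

After 6 years at 7%: 540 × 1.521900269 ≈ 821.8261.
Then 12 years at 9.6%: 821.8261 × 3.161156439 ≈ 2,597.9210.

$2,597.92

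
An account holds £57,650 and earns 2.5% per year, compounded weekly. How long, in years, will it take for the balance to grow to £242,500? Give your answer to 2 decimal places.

We need (1 + 0.000480769)^(52t) = 4.2064, so 52t = ln 4.2064 / ln 1.000481 ≈ 2988.8701.
t ≈ 2988.8701/52 = 57.4783 years.

57.48 years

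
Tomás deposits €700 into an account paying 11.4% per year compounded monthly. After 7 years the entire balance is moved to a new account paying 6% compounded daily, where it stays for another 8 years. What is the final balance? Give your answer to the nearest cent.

€2,503.07

After 7 years at 11.4%: 700 × 2.212743917 ≈ 1,548.9207.
Then 8 years at 6%: 1,548.9207 × 1.616010653 ≈ 2,503.0724.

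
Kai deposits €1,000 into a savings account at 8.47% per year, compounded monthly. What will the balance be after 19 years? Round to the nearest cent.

Periodic rate = 8.47%/12 = 0.00705833; periods = 12·19 = 228.
A = 1,000·(1 + 0.0847/12)^228 ≈ 1,000·4.971129593 ≈ 4,971.1296.

€4,971.13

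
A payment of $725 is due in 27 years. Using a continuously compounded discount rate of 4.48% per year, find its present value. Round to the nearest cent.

$216.28

P = A·e^(−rt) = 725·e^(−1.2096).
e^(−1.2096) ≈ 0.298316582, so P ≈ 216.2795.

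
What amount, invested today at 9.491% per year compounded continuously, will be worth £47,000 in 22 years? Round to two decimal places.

P = A·e^(−rt) = 47,000·e^(−2.08802).
e^(−2.08802) ≈ 0.12393227896, so P ≈ 5,824.8171.

£5,824.82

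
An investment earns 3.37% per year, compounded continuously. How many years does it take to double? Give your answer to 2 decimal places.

20.57 years

e^(0.0337t) = 2, so 0.0337t = ln 2 ≈ 0.69315.
t ≈ 0.69315/0.0337 ≈ 20.5682.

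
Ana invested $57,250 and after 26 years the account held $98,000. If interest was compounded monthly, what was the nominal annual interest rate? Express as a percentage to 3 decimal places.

2.069%

(1 + r/12)^312 = 98,000/57,250 = 1.71179.
1 + r/12 = 1.71179^(1/312) ≈ 1.001724, so r/12 ≈ 0.00172437.
r ≈ 12·0.00172437 = 2.06924%.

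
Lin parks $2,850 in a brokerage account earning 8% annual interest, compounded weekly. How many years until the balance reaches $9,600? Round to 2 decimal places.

(1 + 0.00153846)^(52t) = 9,600/2,850 = 3.3684.
52t·ln(1 + 0.00153846) = ln(3.3684); 52t = 1.2144/0.00153728 ≈ 789.9957.
t ≈ 15.1922 years.

15.19 years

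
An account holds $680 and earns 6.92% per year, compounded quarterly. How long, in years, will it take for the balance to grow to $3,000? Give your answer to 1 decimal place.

We need (1 + 0.0173)^(4t) = 4.4118, so 4t = ln 4.4118 / ln 1.0173 ≈ 86.5362.
t ≈ 86.5362/4 = 21.6341 years.

21.6 years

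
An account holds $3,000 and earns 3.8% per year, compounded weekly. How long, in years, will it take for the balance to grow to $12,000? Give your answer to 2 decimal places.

36.49 years

We need (1 + 0.000730769)^(52t) = 4, so 52t = ln 4 / ln 1.000731 ≈ 1897.7275.
t ≈ 1897.7275/52 = 36.4948 years.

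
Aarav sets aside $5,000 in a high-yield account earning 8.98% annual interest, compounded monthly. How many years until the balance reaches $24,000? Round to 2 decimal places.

(1 + 0.00748333)^(12t) = 24,000/5,000 = 4.8.
12t·ln(1 + 0.00748333) = ln(4.8); 12t = 1.5686/0.00745547 ≈ 210.3979.
t ≈ 17.5332 years.

17.53 years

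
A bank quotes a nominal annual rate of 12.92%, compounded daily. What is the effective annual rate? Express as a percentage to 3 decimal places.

One year is 365 periods at 0.000353973 each: (1 + 0.000353973)^365 ≈ 1.137892.
EAR = 1.137892 − 1 ≈ 13.78917%.

13.789%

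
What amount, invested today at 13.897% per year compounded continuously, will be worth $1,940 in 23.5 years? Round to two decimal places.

$74.04

P = A·e^(−rt) = 1,940·e^(−3.265795).
e^(−3.265795) ≈ 0.03816658059, so P ≈ 74.0432.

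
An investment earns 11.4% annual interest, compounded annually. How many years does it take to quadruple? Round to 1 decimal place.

12.8 years

(1 + 0.114)^t = 4.
t = ln 4 / ln(1 + 0.114) ≈ 1.3863/0.107957 ≈ 12.8412.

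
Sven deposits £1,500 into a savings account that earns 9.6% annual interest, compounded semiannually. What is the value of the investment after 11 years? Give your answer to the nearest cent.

Growth factor = (1 + 0.048)^22 ≈ 2.805099161.
A ≈ 1,500 × 2.805099161 ≈ 4,207.6487.

£4,207.65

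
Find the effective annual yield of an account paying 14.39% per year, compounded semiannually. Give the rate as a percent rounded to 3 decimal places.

One year is 2 periods at 0.07195 each: (1 + 0.07195)^2 ≈ 1.149077.
EAR = 1.149077 − 1 ≈ 14.90768%.

14.908%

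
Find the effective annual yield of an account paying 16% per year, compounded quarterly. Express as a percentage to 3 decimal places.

16.986%

One year is 4 periods at 0.04 each: (1 + 0.04)^4 ≈ 1.169859.
EAR = 1.169859 − 1 ≈ 16.98586%.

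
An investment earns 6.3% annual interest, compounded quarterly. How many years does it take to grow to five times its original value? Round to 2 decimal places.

(1 + 0.01575)^(4t) = 5.
4t = ln 5 / ln(1 + 0.01575) ≈ 1.6094/0.0156273 ≈ 102.9892.
t ≈ 25.7473.

25.75 years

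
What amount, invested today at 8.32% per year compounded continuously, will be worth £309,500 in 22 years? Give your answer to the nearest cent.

P = A·e^(−rt) = 309,500·e^(−1.8304).
e^(−1.8304) ≈ 0.160349415179, so P ≈ 49,628.1440.

£49,628.14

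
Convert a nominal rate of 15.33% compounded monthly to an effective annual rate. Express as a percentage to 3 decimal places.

One year is 12 periods at 0.012775 each: (1 + 0.012775)^12 ≈ 1.164543.
EAR = 1.164543 − 1 ≈ 16.45434%.

16.454%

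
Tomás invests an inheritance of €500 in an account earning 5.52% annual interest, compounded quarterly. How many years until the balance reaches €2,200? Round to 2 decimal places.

(1 + 0.0138)^(4t) = 2,200/500 = 4.4.
4t·ln(1 + 0.0138) = ln(4.4); 4t = 1.4816/0.0137056 ≈ 108.1018.
t ≈ 27.0254 years.

27.03 years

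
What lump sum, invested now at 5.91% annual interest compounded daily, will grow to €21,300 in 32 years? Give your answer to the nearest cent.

€3,214.46

Periodic rate = 5.91%/365 = 0.000161918; 11680 periods.
P = 21,300/(1 + 0.0591/365)^11680 ≈ 21,300/6.6263021735 ≈ 3,214.4625.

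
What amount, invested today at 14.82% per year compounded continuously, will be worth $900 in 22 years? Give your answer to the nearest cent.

$34.54

P = A·e^(−rt) = 900·e^(−3.2604).
e^(−3.2604) ≈ 0.0383730457, so P ≈ 34.5357.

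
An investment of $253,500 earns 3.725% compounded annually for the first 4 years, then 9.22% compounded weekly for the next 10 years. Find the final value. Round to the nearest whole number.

Phase 1: 253,500·(1 + 0.03725)^4 ≈ 293,434.8810.
Phase 2: 293,434.8810·(1 + 0.0922/52)^520 ≈ 737,185.3259.

$737,185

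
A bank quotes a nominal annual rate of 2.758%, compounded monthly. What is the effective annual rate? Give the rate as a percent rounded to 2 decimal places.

2.79%

EAR = (1 + 2.758%/12)^12 − 1 = (1 + 0.00229833)^12 − 1.
(1 + 0.00229833)^12 ≈ 1.027931, so EAR ≈ 2.79313%.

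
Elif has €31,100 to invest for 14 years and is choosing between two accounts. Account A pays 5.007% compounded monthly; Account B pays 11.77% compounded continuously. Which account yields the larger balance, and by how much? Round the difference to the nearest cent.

Account B, by €98,983.45

Account A growth factor: (1 + 0.0041725)^168 ≈ 2.0127896305; balance ≈ 62,597.7575.
Account B growth factor: e^(0.1177·14) = e^1.6478 ≈ 5.19553706322; balance ≈ 161,581.2027.
Account B is larger by 98,983.4452.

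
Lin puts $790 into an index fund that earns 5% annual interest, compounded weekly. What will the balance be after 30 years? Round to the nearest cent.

Periodic rate = 5%/52 = 0.000961538; periods = 52·30 = 1560.
A = 790·(1 + 0.05/52)^1560 ≈ 790·4.478460317 ≈ 3,537.9837.

$3,537.98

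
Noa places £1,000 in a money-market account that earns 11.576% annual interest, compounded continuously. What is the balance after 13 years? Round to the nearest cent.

A = P·e^(rt) = 1,000·e^(0.11576·13) = 1,000·e^1.50488.
e^1.50488 ≈ 4.503613164, so A ≈ 4,503.6132.

£4,503.61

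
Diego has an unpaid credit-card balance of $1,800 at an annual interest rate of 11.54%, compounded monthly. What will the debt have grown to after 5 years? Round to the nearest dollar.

$3,196

Periodic rate = 11.54%/12 = 0.00961667; periods = 12·5 = 60.
A = 1,800·(1 + 0.1154/12)^60 ≈ 1,800·1.775786195 ≈ 3,196.4152.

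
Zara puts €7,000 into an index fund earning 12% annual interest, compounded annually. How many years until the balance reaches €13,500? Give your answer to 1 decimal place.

5.8 years

We need (1 + 0.12)^t = 1.9286, so t = ln 1.9286 / ln 1.12 ≈ 5.7954.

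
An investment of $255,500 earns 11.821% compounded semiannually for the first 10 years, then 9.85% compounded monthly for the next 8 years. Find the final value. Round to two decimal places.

Phase 1: 255,500·(1 + 0.059105)^20 ≈ 805,696.1180.
Phase 2: 805,696.1180·(1 + 0.0985/12)^96 ≈ 1,766,031.3847.

$1,766,031.38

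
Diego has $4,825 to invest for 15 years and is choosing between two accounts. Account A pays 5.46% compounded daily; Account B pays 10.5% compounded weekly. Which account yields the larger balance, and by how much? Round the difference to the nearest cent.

Account B, by $12,327.80

Account A growth factor: (1 + 0.0546/365)^5475 ≈ 2.2680915463; balance ≈ 10,943.5417.
Account B growth factor: (1 + 0.105/52)^780 ≈ 4.8230764549; balance ≈ 23,271.3439.
Account B is larger by 12,327.8022.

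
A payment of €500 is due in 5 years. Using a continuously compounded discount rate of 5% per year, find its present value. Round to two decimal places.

P = A·e^(−rt) = 500·e^(−0.25).
e^(−0.25) ≈ 0.778800783, so P ≈ 389.4004.

€389.40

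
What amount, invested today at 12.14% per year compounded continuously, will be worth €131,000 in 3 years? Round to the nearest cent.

P = A·e^(−rt) = 131,000·e^(−0.3642).
e^(−0.3642) ≈ 0.694752230401, so P ≈ 91,012.5422.

€91,012.54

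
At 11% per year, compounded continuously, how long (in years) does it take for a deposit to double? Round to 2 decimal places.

e^(0.11t) = 2, so 0.11t = ln 2 ≈ 0.69315.
t ≈ 0.69315/0.11 ≈ 6.3013.

6.30 years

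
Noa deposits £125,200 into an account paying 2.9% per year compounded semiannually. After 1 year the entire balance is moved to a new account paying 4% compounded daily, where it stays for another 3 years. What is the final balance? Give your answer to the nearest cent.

£145,285.05

Phase 1: 125,200·(1 + 0.0145)^2 ≈ 128,857.1233.
Phase 2: 128,857.1233·(1 + 0.04/365)^1095 ≈ 145,285.0456.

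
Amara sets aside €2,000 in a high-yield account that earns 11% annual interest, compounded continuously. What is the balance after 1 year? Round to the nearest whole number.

€2,233

A = P·e^(rt) = 2,000·e^(0.11·1) = 2,000·e^0.11.
e^0.11 ≈ 1.11627807, so A ≈ 2,232.5561.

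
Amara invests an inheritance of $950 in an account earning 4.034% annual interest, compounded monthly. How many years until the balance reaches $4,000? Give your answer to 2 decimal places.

(1 + 0.00336167)^(12t) = 4,000/950 = 4.2105.
12t·ln(1 + 0.00336167) = ln(4.2105); 12t = 1.4376/0.00335603 ≈ 428.3597.
t ≈ 35.6966 years.

35.70 years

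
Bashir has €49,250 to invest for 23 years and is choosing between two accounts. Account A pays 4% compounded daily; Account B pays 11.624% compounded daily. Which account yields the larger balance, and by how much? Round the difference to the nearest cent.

A: (1 + 0.04/365)^8395 ≈ 2.50916390663, so 49,250 × 2.50916390663 ≈ 123,576.3224.
B: (1 + 0.11624/365)^8395 ≈ 14.484721121, so 49,250 × 14.484721121 ≈ 713,372.5152.
Difference ≈ 589,796.1928 in favor of B.

Account B, by €589,796.19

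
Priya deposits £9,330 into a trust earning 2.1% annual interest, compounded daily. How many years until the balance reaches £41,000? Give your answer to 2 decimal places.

70.49 years

We need (1 + 0.0000575342)^(365t) = 4.3944, so 365t = ln 4.3944 / ln 1.000058 ≈ 25730.4080.
t ≈ 25730.4080/365 = 70.4943 years.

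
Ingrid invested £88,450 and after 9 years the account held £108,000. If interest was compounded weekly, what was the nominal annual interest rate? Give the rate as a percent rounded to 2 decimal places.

The 468-period growth factor is 108,000/88,450 = 1.22103.
r/52 = 1.22103^(1/468) − 1 ≈ 0.000426787, so r ≈ 52·0.000426787 = 2.21929%.

2.22%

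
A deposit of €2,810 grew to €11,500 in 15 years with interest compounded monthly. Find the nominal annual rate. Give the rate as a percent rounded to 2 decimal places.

(1 + r/12)^180 = 11,500/2,810 = 4.09253.
1 + r/12 = 4.09253^(1/180) ≈ 1.007859, so r/12 ≈ 0.00785941.
r ≈ 12·0.00785941 = 9.43129%.

9.43%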